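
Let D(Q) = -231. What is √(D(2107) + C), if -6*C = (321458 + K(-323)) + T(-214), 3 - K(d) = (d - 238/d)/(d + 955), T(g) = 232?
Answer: I*√1941062557085/6004 ≈ 232.05*I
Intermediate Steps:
K(d) = 3 - (d - 238/d)/(955 + d) (K(d) = 3 - (d - 238/d)/(d + 955) = 3 - (d - 238/d)/(955 + d))
C = -1287631889/24016 (C = -((321458 + (238 + 2*(-323)² + 2865*(-323))/((-323)*(955 - 323))) + 232)/6 = -((321458 - 1/323*(238 + 2*104329 - 925395)/632) + 232)/6 = -((321458 - 1/323*1/632*(238 + 208658 - 925395)) + 232)/6 = -((321458 - 1/323*1/632*(-716499)) + 232)/6 = -((321458 + 42147/12008) + 232)/6 = -(3860109811/12008 + 232)/6 = -⅙*3862895667/12008 = -1287631889/24016 ≈ -53616.)
√(D(2107) + C) = √(-231 - 1287631889/24016) = √(-1293179585/24016) = I*√1941062557085/6004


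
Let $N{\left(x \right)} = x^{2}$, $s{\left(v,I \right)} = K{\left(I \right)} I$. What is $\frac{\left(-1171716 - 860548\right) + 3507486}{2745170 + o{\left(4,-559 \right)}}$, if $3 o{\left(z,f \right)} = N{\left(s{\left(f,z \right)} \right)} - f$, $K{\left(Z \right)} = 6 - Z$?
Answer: $\frac{4425666}{8236133} \approx 0.53735$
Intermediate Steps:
$s{\left(v,I \right)} = I \left(6 - I\right)$ ($s{\left(v,I \right)} = \left(6 - I\right) I = I \left(6 - I\right)$)
$o{\left(z,f \right)} = - \frac{f}{3} + \frac{z^{2} \left(6 - z\right)^{2}}{3}$ ($o{\left(z,f \right)} = \frac{\left(z \left(6 - z\right)\right)^{2} - f}{3} = \frac{z^{2} \left(6 - z\right)^{2} - f}{3} = \frac{- f + z^{2} \left(6 - z\right)^{2}}{3} = - \frac{f}{3} + \frac{z^{2} \left(6 - z\right)^{2}}{3}$)
$\frac{\left(-1171716 - 860548\right) + 3507486}{2745170 + o{\left(4,-559 \right)}} = \frac{\left(-1171716 - 860548\right) + 3507486}{2745170 + \left(\left(- \frac{1}{3}\right) \left(-559\right) + \frac{4^{2} \left(-6 + 4\right)^{2}}{3}\right)} = \frac{\left(-1171716 - 860548\right) + 3507486}{2745170 + \left(\frac{559}{3} + \frac{1}{3} \cdot 16 \left(-2\right)^{2}\right)} = \frac{-2032264 + 3507486}{2745170 + \left(\frac{559}{3} + \frac{1}{3} \cdot 16 \cdot 4\right)} = \frac{1475222}{2745170 + \left(\frac{559}{3} + \frac{64}{3}\right)} = \frac{1475222}{2745170 + \frac{623}{3}} = \frac{1475222}{\frac{8236133}{3}} = 1475222 \cdot \frac{3}{8236133} = \frac{4425666}{8236133}$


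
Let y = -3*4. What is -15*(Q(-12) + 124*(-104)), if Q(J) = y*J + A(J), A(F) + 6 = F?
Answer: 191550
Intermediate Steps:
y = -12
A(F) = -6 + F
Q(J) = -6 - 11*J (Q(J) = -12*J + (-6 + J) = -6 - 11*J)
-15*(Q(-12) + 124*(-104)) = -15*((-6 - 11*(-12)) + 124*(-104)) = -15*((-6 + 132) - 12896) = -15*(126 - 12896) = -15*(-12770) = 191550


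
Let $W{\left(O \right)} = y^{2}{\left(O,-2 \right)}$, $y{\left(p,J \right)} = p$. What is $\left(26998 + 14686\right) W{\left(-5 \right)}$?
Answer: $1042100$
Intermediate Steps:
$W{\left(O \right)} = O^{2}$
$\left(26998 + 14686\right) W{\left(-5 \right)} = \left(26998 + 14686\right) \left(-5\right)^{2} = 41684 \cdot 25 = 1042100$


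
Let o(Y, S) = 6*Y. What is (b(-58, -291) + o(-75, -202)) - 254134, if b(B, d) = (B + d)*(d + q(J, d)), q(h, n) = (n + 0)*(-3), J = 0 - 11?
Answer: -457702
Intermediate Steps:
J = -11
q(h, n) = -3*n (q(h, n) = n*(-3) = -3*n)
b(B, d) = -2*d*(B + d) (b(B, d) = (B + d)*(d - 3*d) = (B + d)*(-2*d) = -2*d*(B + d))
(b(-58, -291) + o(-75, -202)) - 254134 = (2*(-291)*(-1*(-58) - 1*(-291)) + 6*(-75)) - 254134 = (2*(-291)*(58 + 291) - 450) - 254134 = (2*(-291)*349 - 450) - 254134 = (-203118 - 450) - 254134 = -203568 - 254134 = -457702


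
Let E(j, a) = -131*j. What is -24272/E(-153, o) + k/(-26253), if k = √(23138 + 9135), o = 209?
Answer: -24272/20043 - √32273/26253 ≈ -1.2178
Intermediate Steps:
k = √32273 ≈ 179.65
-24272/E(-153, o) + k/(-26253) = -24272/((-131*(-153))) + √32273/(-26253) = -24272/20043 + √32273*(-1/26253) = -24272*1/20043 - √32273/26253 = -24272/20043 - √32273/26253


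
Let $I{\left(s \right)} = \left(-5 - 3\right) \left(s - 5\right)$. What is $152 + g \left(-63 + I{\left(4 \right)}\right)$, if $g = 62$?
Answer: $-3258$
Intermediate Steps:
$I{\left(s \right)} = 40 - 8 s$ ($I{\left(s \right)} = - 8 \left(-5 + s\right) = 40 - 8 s$)
$152 + g \left(-63 + I{\left(4 \right)}\right) = 152 + 62 \left(-63 + \left(40 - 32\right)\right) = 152 + 62 \left(-63 + 8\right) = 152 + 62 \left(-55\right) = 152 - 3410 = -3258$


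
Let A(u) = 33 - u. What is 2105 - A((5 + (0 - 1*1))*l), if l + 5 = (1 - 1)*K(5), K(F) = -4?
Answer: 2052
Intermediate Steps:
l = -5 (l = -5 + (1 - 1)*(-4) = -5 + 0*(-4) = -5 + 0 = -5)
2105 - A((5 + (0 - 1*1))*l) = 2105 - (33 - (5 + (0 - 1*1))*(-5)) = 2105 - (33 - (5 + (0 - 1))*(-5)) = 2105 - (33 - (5 - 1)*(-5)) = 2105 - (33 - 4*(-5)) = 2105 - (33 - 1*(-20)) = 2105 - (33 + 20) = 2105 - 1*53 = 2105 - 53 = 2052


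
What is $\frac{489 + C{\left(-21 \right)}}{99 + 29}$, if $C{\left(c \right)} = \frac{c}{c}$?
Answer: $\frac{245}{64} \approx 3.8281$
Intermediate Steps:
$C{\left(c \right)} = 1$
$\frac{489 + C{\left(-21 \right)}}{99 + 29} = \frac{489 + 1}{99 + 29} = \frac{490}{128} = 490 \cdot \frac{1}{128} = \frac{245}{64}$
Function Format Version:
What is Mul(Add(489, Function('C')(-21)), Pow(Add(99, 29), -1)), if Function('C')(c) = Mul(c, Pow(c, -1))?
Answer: Rational(245, 64) ≈ 3.8281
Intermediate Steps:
Function('C')(c) = 1
Mul(Add(489, Function('C')(-21)), Pow(Add(99, 29), -1)) = Mul(Add(489, 1), Pow(Add(99, 29), -1)) = Mul(490, Pow(128, -1)) = Mul(490, Rational(1, 128)) = Rational(245, 64)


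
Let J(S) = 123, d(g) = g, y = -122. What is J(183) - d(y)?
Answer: 245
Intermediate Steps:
J(183) - d(y) = 123 - 1*(-122) = 123 + 122 = 245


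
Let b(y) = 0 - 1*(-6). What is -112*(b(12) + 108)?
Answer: -12768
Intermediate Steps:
b(y) = 6 (b(y) = 0 + 6 = 6)
-112*(b(12) + 108) = -112*(6 + 108) = -112*114 = -12768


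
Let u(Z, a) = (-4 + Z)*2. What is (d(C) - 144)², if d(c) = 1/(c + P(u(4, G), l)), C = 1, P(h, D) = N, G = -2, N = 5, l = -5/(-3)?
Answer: 744769/36 ≈ 20688.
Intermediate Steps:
l = 5/3 (l = -5*(-⅓) = 5/3 ≈ 1.6667)
u(Z, a) = -8 + 2*Z
P(h, D) = 5
d(c) = 1/(5 + c) (d(c) = 1/(c + 5) = 1/(5 + c))
(d(C) - 144)² = (1/(5 + 1) - 144)² = (1/6 - 144)² = (⅙ - 144)² = (-863/6)² = 744769/36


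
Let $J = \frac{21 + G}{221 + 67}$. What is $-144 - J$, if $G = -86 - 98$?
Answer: $- \frac{41309}{288} \approx -143.43$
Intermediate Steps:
$G = -184$ ($G = -86 - 98 = -184$)
$J = - \frac{163}{288}$ ($J = \frac{21 - 184}{221 + 67} = - \frac{163}{288} \approx -0.56597$)
$-144 - J = -144 - - \frac{163}{288} = -144 + \frac{163}{288} = - \frac{41309}{288}$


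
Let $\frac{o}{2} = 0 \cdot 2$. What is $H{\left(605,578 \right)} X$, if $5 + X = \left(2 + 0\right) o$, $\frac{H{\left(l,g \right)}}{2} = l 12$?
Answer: $-72600$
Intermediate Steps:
$o = 0$ ($o = 2 \cdot 0 \cdot 2 = 2 \cdot 0 = 0$)
$H{\left(l,g \right)} = 24 l$ ($H{\left(l,g \right)} = 2 l 12 = 2 \cdot 12 l = 24 l$)
$X = -5$ ($X = -5 + \left(2 + 0\right) 0 = -5 + 2 \cdot 0 = -5 + 0 = -5$)
$H{\left(605,578 \right)} X = 24 \cdot 605 \left(-5\right) = 14520 \left(-5\right) = -72600$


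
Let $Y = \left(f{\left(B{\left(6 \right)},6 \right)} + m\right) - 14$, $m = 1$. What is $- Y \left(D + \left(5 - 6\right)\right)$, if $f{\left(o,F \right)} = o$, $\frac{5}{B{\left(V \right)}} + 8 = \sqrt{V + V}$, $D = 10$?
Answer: $\frac{1611}{13} + \frac{45 \sqrt{3}}{26} \approx 126.92$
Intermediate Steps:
$B{\left(V \right)} = \frac{5}{-8 + \sqrt{2} \sqrt{V}}$ ($B{\left(V \right)} = \frac{5}{-8 + \sqrt{V + V}} = \frac{5}{-8 + \sqrt{2 V}} = \frac{5}{-8 + \sqrt{2} \sqrt{V}}$)
$Y = -13 + \frac{5}{-8 + 2 \sqrt{3}}$ ($Y = \left(\frac{5}{-8 + \sqrt{2} \sqrt{6}} + 1\right) - 14 = \left(\frac{5}{-8 + 2 \sqrt{3}} + 1\right) - 14 = \left(1 + \frac{5}{-8 + 2 \sqrt{3}}\right) - 14 = -13 + \frac{5}{-8 + 2 \sqrt{3}} \approx -14.102$)
$- Y \left(D + \left(5 - 6\right)\right) = - (- \frac{179}{13} - \frac{5 \sqrt{3}}{26}) \left(10 + \left(5 - 6\right)\right) = \left(\frac{179}{13} + \frac{5 \sqrt{3}}{26}\right) \left(10 + \left(5 - 6\right)\right) = \left(\frac{179}{13} + \frac{5 \sqrt{3}}{26}\right) \left(10 - 1\right) = \left(\frac{179}{13} + \frac{5 \sqrt{3}}{26}\right) 9 = \frac{1611}{13} + \frac{45 \sqrt{3}}{26}$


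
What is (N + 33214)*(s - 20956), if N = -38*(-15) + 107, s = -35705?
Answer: -1920297951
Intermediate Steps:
N = 677 (N = 570 + 107 = 677)
(N + 33214)*(s - 20956) = (677 + 33214)*(-35705 - 20956) = 33891*(-56661) = -1920297951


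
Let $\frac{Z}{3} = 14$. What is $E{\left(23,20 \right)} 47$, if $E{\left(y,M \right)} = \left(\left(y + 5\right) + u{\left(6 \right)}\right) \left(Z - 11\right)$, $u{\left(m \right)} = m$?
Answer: $49538$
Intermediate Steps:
$Z = 42$ ($Z = 3 \cdot 14 = 42$)
$E{\left(y,M \right)} = 341 + 31 y$ ($E{\left(y,M \right)} = \left(\left(y + 5\right) + 6\right) \left(42 - 11\right) = \left(\left(5 + y\right) + 6\right) 31 = \left(11 + y\right) 31 = 341 + 31 y$)
$E{\left(23,20 \right)} 47 = \left(341 + 31 \cdot 23\right) 47 = \left(341 + 713\right) 47 = 1054 \cdot 47 = 49538$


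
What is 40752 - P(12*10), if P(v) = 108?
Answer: 40644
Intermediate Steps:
40752 - P(12*10) = 40752 - 1*108 = 40752 - 108 = 40644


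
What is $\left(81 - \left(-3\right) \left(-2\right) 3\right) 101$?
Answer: $6363$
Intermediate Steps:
$\left(81 - \left(-3\right) \left(-2\right) 3\right) 101 = \left(81 - 6 \cdot 3\right) 101 = \left(81 - 18\right) 101 = 63 \cdot 101 = 6363$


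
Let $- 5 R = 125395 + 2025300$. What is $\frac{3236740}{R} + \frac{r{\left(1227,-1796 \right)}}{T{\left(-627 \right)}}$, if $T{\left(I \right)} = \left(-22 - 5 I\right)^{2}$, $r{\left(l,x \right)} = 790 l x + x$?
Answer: $- \frac{6447962247944}{34449402371} \approx -187.17$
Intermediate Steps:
$r{\left(l,x \right)} = x + 790 l x$ ($r{\left(l,x \right)} = 790 l x + x = x + 790 l x$)
$R = -430139$ ($R = - \frac{125395 + 2025300}{5} = \left(- \frac{1}{5}\right) 2150695 = -430139$)
$\frac{3236740}{R} + \frac{r{\left(1227,-1796 \right)}}{T{\left(-627 \right)}} = \frac{3236740}{-430139} + \frac{\left(-1796\right) \left(1 + 790 \cdot 1227\right)}{\left(22 + 5 \left(-627\right)\right)^{2}} = 3236740 \left(- \frac{1}{430139}\right) + \frac{\left(-1796\right) \left(1 + 969330\right)}{\left(22 - 3135\right)^{2}} = - \frac{3236740}{430139} + \frac{\left(-1796\right) 969331}{\left(-3113\right)^{2}} = - \frac{3236740}{430139} - \frac{1740918476}{9690769} = - \frac{3236740}{430139} - \frac{14387756}{80089} = - \frac{6447962247944}{34449402371}$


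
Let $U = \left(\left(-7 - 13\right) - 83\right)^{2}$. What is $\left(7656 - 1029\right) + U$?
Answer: $17236$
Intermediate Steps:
$U = 10609$ ($U = \left(\left(-7 - 13\right) - 83\right)^{2} = \left(-20 - 83\right)^{2} = \left(-103\right)^{2} = 10609$)
$\left(7656 - 1029\right) + U = \left(7656 - 1029\right) + 10609 = 6627 + 10609 = 17236$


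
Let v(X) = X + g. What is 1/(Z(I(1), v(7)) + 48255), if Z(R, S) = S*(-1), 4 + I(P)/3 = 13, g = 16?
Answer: 1/48232 ≈ 2.0733e-5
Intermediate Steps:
v(X) = 16 + X (v(X) = X + 16 = 16 + X)
I(P) = 27 (I(P) = -12 + 3*13 = -12 + 39 = 27)
Z(R, S) = -S
1/(Z(I(1), v(7)) + 48255) = 1/(-(16 + 7) + 48255) = 1/(-1*23 + 48255) = 1/(-23 + 48255) = 1/48232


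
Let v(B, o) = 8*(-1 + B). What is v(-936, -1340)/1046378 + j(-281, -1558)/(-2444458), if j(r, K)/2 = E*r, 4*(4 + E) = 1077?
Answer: 137660434481/2557827073124 ≈ 0.053819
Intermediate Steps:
E = 1061/4 (E = -4 + (¼)*1077 = -4 + 1077/4 = 1061/4 ≈ 265.25)
v(B, o) = -8 + 8*B
j(r, K) = 1061*r/2 (j(r, K) = 2*(1061*r/4) = 1061*r/2)
v(-936, -1340)/1046378 + j(-281, -1558)/(-2444458) = (-8 + 8*(-936))/1046378 + ((1061/2)*(-281))/(-2444458) = (-8 - 7488)*(1/1046378) - 298141/2*(-1/2444458) = -7496*1/1046378 + 298141/4888916 = -3748/523189 + 298141/4888916 = 137660434481/2557827073124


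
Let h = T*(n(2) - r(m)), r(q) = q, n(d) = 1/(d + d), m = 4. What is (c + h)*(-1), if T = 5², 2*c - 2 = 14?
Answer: 343/4 ≈ 85.750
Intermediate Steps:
n(d) = 1/(2*d)
c = 8 (c = 1 + (½)*14 = 1 + 7 = 8)
T = 25
h = -375/4 (h = 25*((½)/2 - 1*4) = 25*((½)*(½) - 4) = 25*(¼ - 4) = 25*(-15/4) = -375/4 ≈ -93.750)
(c + h)*(-1) = (8 - 375/4)*(-1) = -343/4*(-1) = 343/4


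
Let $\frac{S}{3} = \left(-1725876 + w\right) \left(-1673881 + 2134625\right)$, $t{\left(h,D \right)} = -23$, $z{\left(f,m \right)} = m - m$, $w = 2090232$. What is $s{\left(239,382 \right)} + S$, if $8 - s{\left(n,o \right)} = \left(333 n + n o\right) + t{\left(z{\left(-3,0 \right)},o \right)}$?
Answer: $503624351738$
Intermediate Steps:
$z{\left(f,m \right)} = 0$
$s{\left(n,o \right)} = 31 - 333 n - n o$ ($s{\left(n,o \right)} = 8 - \left(\left(333 n + n o\right) - 23\right) = 8 - \left(-23 + 333 n + n o\right) = 31 - 333 n - n o$)
$S = 503624522592$ ($S = 3 \left(-1725876 + 2090232\right) \left(-1673881 + 2134625\right) = 3 \cdot 364356 \cdot 460744 = 3 \cdot 167874840864 = 503624522592$)
$s{\left(239,382 \right)} + S = \left(31 - 79587 - 239 \cdot 382\right) + 503624522592 = \left(31 - 79587 - 91298\right) + 503624522592 = -170854 + 503624522592 = 503624351738$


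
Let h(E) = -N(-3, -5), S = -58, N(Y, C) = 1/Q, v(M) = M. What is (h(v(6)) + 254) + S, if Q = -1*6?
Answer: 1177/6 ≈ 196.17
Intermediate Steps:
Q = -6
N(Y, C) = -⅙ (N(Y, C) = 1/(-6) = -⅙)
h(E) = ⅙ (h(E) = -1*(-⅙) = ⅙)
(h(v(6)) + 254) + S = (⅙ + 254) - 58 = 1525/6 - 58 = 1177/6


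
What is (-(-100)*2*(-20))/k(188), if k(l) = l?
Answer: -1000/47 ≈ -21.277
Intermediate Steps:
(-(-100)*2*(-20))/k(188) = (-(-100)*2*(-20))/188 = (-25*(-8)*(-20))*(1/188) = (200*(-20))*(1/188) = -4000*1/188 = -1000/47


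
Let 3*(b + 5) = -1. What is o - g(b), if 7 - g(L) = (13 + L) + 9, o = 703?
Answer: 2138/3 ≈ 712.67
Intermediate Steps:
b = -16/3 (b = -5 + (⅓)*(-1) = -5 - ⅓ = -16/3 ≈ -5.3333)
g(L) = -15 - L (g(L) = 7 - ((13 + L) + 9) = 7 - (22 + L) = 7 + (-22 - L) = -15 - L)
o - g(b) = 703 - (-15 - 1*(-16/3)) = 703 - (-15 + 16/3) = 703 - 1*(-29/3) = 703 + 29/3 = 2138/3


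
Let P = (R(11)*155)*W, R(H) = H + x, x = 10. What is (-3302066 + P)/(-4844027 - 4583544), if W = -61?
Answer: 3500621/9427571 ≈ 0.37132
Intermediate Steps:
R(H) = 10 + H (R(H) = H + 10 = 10 + H)
P = -198555 (P = ((10 + 11)*155)*(-61) = (21*155)*(-61) = 3255*(-61) = -198555)
(-3302066 + P)/(-4844027 - 4583544) = (-3302066 - 198555)/(-4844027 - 4583544) = -3500621/(-9427571) = -3500621*(-1/9427571) = 3500621/9427571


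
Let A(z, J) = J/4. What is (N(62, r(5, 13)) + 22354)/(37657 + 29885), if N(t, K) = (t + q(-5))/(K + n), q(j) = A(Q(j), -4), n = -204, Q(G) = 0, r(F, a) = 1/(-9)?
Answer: 41063749/124074654 ≈ 0.33096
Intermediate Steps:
r(F, a) = -⅑
A(z, J) = J/4 (A(z, J) = J*(¼) = J/4)
q(j) = -1 (q(j) = (¼)*(-4) = -1)
N(t, K) = (-1 + t)/(-204 + K) (N(t, K) = (t - 1)/(K - 204) = (-1 + t)/(-204 + K))
(N(62, r(5, 13)) + 22354)/(37657 + 29885) = ((-1 + 62)/(-204 - ⅑) + 22354)/(37657 + 29885) = (61/(-1837/9) + 22354)/67542 = (-9/1837*61 + 22354)*(1/67542) = (-549/1837 + 22354)*(1/67542) = (41063749/1837)*(1/67542) = 41063749/124074654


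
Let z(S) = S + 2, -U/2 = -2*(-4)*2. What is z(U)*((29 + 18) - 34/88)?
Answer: -30765/22 ≈ -1398.4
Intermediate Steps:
U = -32 (U = -2*(-2*(-4))*2 = -16*2 = -2*16 = -32)
z(S) = 2 + S
z(U)*((29 + 18) - 34/88) = (2 - 32)*((29 + 18) - 34/88) = -30*(47 - 34*1/88) = -30*(47 - 17/44) = -30*2051/44 = -30765/22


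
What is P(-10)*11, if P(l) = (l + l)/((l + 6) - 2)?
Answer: 110/3 ≈ 36.667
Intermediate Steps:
P(l) = 2*l/(4 + l) (P(l) = (2*l)/((6 + l) - 2) = (2*l)/(4 + l) = 2*l/(4 + l))
P(-10)*11 = (2*(-10)/(4 - 10))*11 = (2*(-10)/(-6))*11 = (2*(-10)*(-⅙))*11 = (10/3)*11 = 110/3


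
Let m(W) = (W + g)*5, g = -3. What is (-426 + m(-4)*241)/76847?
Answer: -8861/76847 ≈ -0.11531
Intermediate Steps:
m(W) = -15 + 5*W (m(W) = (W - 3)*5 = (-3 + W)*5 = -15 + 5*W)
(-426 + m(-4)*241)/76847 = (-426 + (-15 + 5*(-4))*241)/76847 = (-426 + (-15 - 20)*241)*(1/76847) = (-426 - 35*241)*(1/76847) = (-426 - 8435)*(1/76847) = -8861*1/76847 = -8861/76847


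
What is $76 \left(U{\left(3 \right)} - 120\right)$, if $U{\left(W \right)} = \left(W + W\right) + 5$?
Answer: $-8284$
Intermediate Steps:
$U{\left(W \right)} = 5 + 2 W$ ($U{\left(W \right)} = 2 W + 5 = 5 + 2 W$)
$76 \left(U{\left(3 \right)} - 120\right) = 76 \left(\left(5 + 2 \cdot 3\right) - 120\right) = 76 \left(\left(5 + 6\right) - 120\right) = 76 \left(11 - 120\right) = 76 \left(-109\right) = -8284$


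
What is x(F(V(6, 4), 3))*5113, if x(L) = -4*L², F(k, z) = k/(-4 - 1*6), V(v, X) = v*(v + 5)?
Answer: -22272228/25 ≈ -8.9089e+5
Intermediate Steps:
V(v, X) = v*(5 + v)
F(k, z) = -k/10 (F(k, z) = k/(-4 - 6) = k/(-10) = k*(-⅒) = -k/10)
x(F(V(6, 4), 3))*5113 = -4*9*(5 + 6)²/25*5113 = -4*(-3*11/5)²*5113 = -4*(-⅒*66)²*5113 = -4*(-33/5)²*5113 = -4*1089/25*5113 = -4356/25*5113 = -22272228/25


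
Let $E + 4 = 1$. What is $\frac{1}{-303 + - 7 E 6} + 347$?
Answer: $\frac{61418}{177} \approx 346.99$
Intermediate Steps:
$E = -3$ ($E = -4 + 1 = -3$)
$\frac{1}{-303 + - 7 E 6} + 347 = \frac{1}{-303 + \left(-7\right) \left(-3\right) 6} + 347 = \frac{1}{-303 + 21 \cdot 6} + 347 = \frac{1}{-303 + 126} + 347 = \frac{1}{-177} + 347 = - \frac{1}{177} + 347 = \frac{61418}{177}$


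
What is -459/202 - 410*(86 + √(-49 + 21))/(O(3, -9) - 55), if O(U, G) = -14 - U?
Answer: 443092/909 + 205*I*√7/18 ≈ 487.45 + 30.132*I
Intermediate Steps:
-459/202 - 410*(86 + √(-49 + 21))/(O(3, -9) - 55) = -459/202 - 410*(86 + √(-49 + 21))/((-14 - 1*3) - 55) = -459*1/202 - 410*(86 + √(-28))/((-14 - 3) - 55) = -459/202 - 410*(86 + 2*I*√7)/(-17 - 55) = -459/202 - (-8815/18 - 205*I*√7/18) = -459/202 - 410*(-43/36 - I*√7/36) = -459/202 + (8815/18 + 205*I*√7/18) = 443092/909 + 205*I*√7/18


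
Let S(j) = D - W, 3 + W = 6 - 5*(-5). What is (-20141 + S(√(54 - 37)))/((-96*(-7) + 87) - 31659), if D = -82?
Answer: 20251/30900 ≈ 0.65537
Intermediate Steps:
W = 28 (W = -3 + (6 - 5*(-5)) = -3 + (6 + 25) = -3 + 31 = 28)
S(j) = -110 (S(j) = -82 - 1*28 = -82 - 28 = -110)
(-20141 + S(√(54 - 37)))/((-96*(-7) + 87) - 31659) = (-20141 - 110)/((-96*(-7) + 87) - 31659) = -20251/((672 + 87) - 31659) = -20251/(759 - 31659) = -20251/(-30900) = -20251*(-1/30900) = 20251/30900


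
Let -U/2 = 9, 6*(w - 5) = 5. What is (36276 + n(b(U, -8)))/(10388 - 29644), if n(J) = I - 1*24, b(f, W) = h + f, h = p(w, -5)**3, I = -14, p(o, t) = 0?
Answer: -18119/9628 ≈ -1.8819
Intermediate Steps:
w = 35/6 (w = 5 + (1/6)*5 = 5 + 5/6 = 35/6 ≈ 5.8333)
U = -18 (U = -2*9 = -18)
h = 0 (h = 0**3 = 0)
b(f, W) = f (b(f, W) = 0 + f = f)
n(J) = -38 (n(J) = -14 - 1*24 = -14 - 24 = -38)
(36276 + n(b(U, -8)))/(10388 - 29644) = (36276 - 38)/(10388 - 29644) = 36238/(-19256) = 36238*(-1/19256) = -18119/9628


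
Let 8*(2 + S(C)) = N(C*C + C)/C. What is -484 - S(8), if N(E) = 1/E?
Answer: -2221057/4608 ≈ -482.00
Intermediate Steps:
S(C) = -2 + 1/(8*C*(C + C²)) (S(C) = -2 + (1/((C*C + C)*C))/8 = -2 + (1/((C² + C)*C))/8 = -2 + (1/((C + C²)*C))/8 = -2 + (1/(C*(C + C²)))/8 = -2 + 1/(8*C*(C + C²)))
-484 - S(8) = -484 - (1 - 16*8²*(1 + 8))/(8*8²*(1 + 8)) = -484 - (1 - 16*64*9)/(8*64*9) = -484 - (1 - 9216)/(8*64*9) = -484 - (-9215)/(8*64*9) = -484 - 1*(-9215/4608) = -484 + 9215/4608 = -2221057/4608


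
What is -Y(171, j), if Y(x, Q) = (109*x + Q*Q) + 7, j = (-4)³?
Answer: -22742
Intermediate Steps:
j = -64
Y(x, Q) = 7 + Q² + 109*x (Y(x, Q) = (109*x + Q²) + 7 = (Q² + 109*x) + 7 = 7 + Q² + 109*x)
-Y(171, j) = -(7 + (-64)² + 109*171) = -(7 + 4096 + 18639) = -1*22742 = -22742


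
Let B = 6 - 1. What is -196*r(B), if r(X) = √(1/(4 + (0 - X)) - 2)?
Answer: -196*I*√3 ≈ -339.48*I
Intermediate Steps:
B = 5
r(X) = √(-2 + 1/(4 - X)) (r(X) = √(1/(4 - X) - 2) = √(-2 + 1/(4 - X)))
-196*r(B) = -196*√(7 - 2*5)/√(-4 + 5) = -196*√(7 - 10) = -196*I*√3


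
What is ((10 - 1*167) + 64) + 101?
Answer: 8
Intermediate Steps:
((10 - 1*167) + 64) + 101 = ((10 - 167) + 64) + 101 = (-157 + 64) + 101 = -93 + 101 = 8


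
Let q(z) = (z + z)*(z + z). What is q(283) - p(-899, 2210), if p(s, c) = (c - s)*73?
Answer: 93399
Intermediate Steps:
p(s, c) = -73*s + 73*c
q(z) = 4*z**2 (q(z) = (2*z)*(2*z) = 4*z**2)
q(283) - p(-899, 2210) = 4*283**2 - (-73*(-899) + 73*2210) = 4*80089 - (65627 + 161330) = 320356 - 1*226957 = 320356 - 226957 = 93399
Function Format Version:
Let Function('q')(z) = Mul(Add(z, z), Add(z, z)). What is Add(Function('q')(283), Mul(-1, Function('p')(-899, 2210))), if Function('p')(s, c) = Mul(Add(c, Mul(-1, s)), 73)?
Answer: 93399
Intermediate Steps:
Function('p')(s, c) = Add(Mul(-73, s), Mul(73, c))
Function('q')(z) = Mul(4, Pow(z, 2)) (Function('q')(z) = Mul(Mul(2, z), Mul(2, z)) = Mul(4, Pow(z, 2)))
Add(Function('q')(283), Mul(-1, Function('p')(-899, 2210))) = Add(Mul(4, Pow(283, 2)), Mul(-1, Add(Mul(-73, -899), Mul(73, 2210)))) = Add(Mul(4, 80089), Mul(-1, Add(65627, 161330))) = Add(320356, Mul(-1, 226957)) = Add(320356, -226957) = 93399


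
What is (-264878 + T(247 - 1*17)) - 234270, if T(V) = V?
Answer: -498918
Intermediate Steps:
(-264878 + T(247 - 1*17)) - 234270 = (-264878 + (247 - 1*17)) - 234270 = (-264878 + (247 - 17)) - 234270 = (-264878 + 230) - 234270 = -264648 - 234270 = -498918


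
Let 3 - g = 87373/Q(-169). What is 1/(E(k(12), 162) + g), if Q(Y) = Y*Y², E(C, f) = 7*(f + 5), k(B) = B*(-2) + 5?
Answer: 28561/33474009 ≈ 0.00085323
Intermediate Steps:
k(B) = 5 - 2*B (k(B) = -2*B + 5 = 5 - 2*B)
E(C, f) = 35 + 7*f (E(C, f) = 7*(5 + f) = 35 + 7*f)
Q(Y) = Y³
g = 86200/28561 (g = 3 - 87373/((-169)³) = 3 - 87373/(-4826809) = 3 - 87373*(-1)/4826809 = 3 - 1*(-517/28561) = 3 + 517/28561 = 86200/28561 ≈ 3.0181)
1/(E(k(12), 162) + g) = 1/((35 + 7*162) + 86200/28561) = 1/((35 + 1134) + 86200/28561) = 1/(1169 + 86200/28561) = 1/(33474009/28561) = 28561/33474009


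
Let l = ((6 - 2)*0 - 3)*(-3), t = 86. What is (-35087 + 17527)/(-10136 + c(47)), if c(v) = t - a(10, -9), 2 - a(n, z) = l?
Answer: 17560/10043 ≈ 1.7485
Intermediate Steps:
l = 9 (l = (4*0 - 3)*(-3) = (0 - 3)*(-3) = -3*(-3) = 9)
a(n, z) = -7 (a(n, z) = 2 - 1*9 = 2 - 9 = -7)
c(v) = 93 (c(v) = 86 - 1*(-7) = 86 + 7 = 93)
(-35087 + 17527)/(-10136 + c(47)) = (-35087 + 17527)/(-10136 + 93) = -17560/(-10043) = -17560*(-1/10043) = 17560/10043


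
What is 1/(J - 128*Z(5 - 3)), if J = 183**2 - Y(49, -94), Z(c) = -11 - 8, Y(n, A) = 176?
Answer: 1/35745 ≈ 2.7976e-5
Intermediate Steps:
Z(c) = -19
J = 33313 (J = 183**2 - 1*176 = 33489 - 176 = 33313)
1/(J - 128*Z(5 - 3)) = 1/(33313 - 128*(-19)) = 1/(33313 + 2432) = 1/35745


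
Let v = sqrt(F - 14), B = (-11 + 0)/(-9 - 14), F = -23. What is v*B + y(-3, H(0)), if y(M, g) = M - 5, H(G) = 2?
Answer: -8 + 11*I*sqrt(37)/23 ≈ -8.0 + 2.9091*I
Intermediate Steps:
y(M, g) = -5 + M
B = 11/23 (B = -11/(-23) = -11*(-1/23) = 11/23 ≈ 0.47826)
v = I*sqrt(37) (v = sqrt(-23 - 14) = sqrt(-37) = I*sqrt(37) ≈ 6.0828*I)
v*B + y(-3, H(0)) = (I*sqrt(37))*(11/23) + (-5 - 3) = 11*I*sqrt(37)/23 - 8 = -8 + 11*I*sqrt(37)/23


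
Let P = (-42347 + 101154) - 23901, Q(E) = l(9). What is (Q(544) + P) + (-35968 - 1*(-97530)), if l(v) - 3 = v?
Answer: 96480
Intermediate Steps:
l(v) = 3 + v
Q(E) = 12 (Q(E) = 3 + 9 = 12)
P = 34906 (P = 58807 - 23901 = 34906)
(Q(544) + P) + (-35968 - 1*(-97530)) = (12 + 34906) + (-35968 - 1*(-97530)) = 34918 + (-35968 + 97530) = 34918 + 61562 = 96480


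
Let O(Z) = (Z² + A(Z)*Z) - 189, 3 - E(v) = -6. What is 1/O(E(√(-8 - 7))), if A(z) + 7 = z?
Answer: -1/90 ≈ -0.011111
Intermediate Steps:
A(z) = -7 + z
E(v) = 9 (E(v) = 3 - 1*(-6) = 3 + 6 = 9)
O(Z) = -189 + Z² + Z*(-7 + Z) (O(Z) = (Z² + (-7 + Z)*Z) - 189 = (Z² + Z*(-7 + Z)) - 189 = -189 + Z² + Z*(-7 + Z))
1/O(E(√(-8 - 7))) = 1/(-189 + 9² + 9*(-7 + 9)) = 1/(-189 + 81 + 9*2) = 1/(-189 + 81 + 18) = 1/(-90) = -1/90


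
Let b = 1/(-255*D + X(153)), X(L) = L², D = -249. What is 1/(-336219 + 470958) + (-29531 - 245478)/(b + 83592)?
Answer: -3220171585143335/978808658751891 ≈ -3.2899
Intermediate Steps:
b = 1/86904 (b = 1/(-255*(-249) + 153²) = 1/(63495 + 23409) = 1/86904 ≈ 1.1507e-5)
1/(-336219 + 470958) + (-29531 - 245478)/(b + 83592) = 1/(-336219 + 470958) + (-29531 - 245478)/(1/86904 + 83592) = 1/134739 - 275009/7264479169/86904 = 1/134739 - 275009*86904/7264479169 = 1/134739 - 23899382136/7264479169 = -3220171585143335/978808658751891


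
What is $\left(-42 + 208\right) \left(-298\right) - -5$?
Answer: $-49463$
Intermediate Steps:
$\left(-42 + 208\right) \left(-298\right) - -5 = 166 \left(-298\right) + 5 = -49468 + 5 = -49463$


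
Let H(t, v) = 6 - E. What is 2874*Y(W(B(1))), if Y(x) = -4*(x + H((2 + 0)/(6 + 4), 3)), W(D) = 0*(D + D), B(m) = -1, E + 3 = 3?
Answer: -68976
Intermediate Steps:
E = 0 (E = -3 + 3 = 0)
W(D) = 0 (W(D) = 0*(2*D) = 0)
H(t, v) = 6 (H(t, v) = 6 - 1*0 = 6 + 0 = 6)
Y(x) = -24 - 4*x (Y(x) = -4*(x + 6) = -4*(6 + x) = -24 - 4*x)
2874*Y(W(B(1))) = 2874*(-24 - 4*0) = 2874*(-24 + 0) = 2874*(-24) = -68976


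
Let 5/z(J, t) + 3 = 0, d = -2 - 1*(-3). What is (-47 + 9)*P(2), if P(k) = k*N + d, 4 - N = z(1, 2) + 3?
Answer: -722/3 ≈ -240.67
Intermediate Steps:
d = 1 (d = -2 + 3 = 1)
z(J, t) = -5/3 (z(J, t) = 5/(-3 + 0) = 5/(-3) = 5*(-⅓) = -5/3)
N = 8/3 (N = 4 - (-5/3 + 3) = 4 - 1*4/3 = 4 - 4/3 = 8/3 ≈ 2.6667)
P(k) = 1 + 8*k/3 (P(k) = k*(8/3) + 1 = 8*k/3 + 1 = 1 + 8*k/3)
(-47 + 9)*P(2) = (-47 + 9)*(1 + (8/3)*2) = -38*(1 + 16/3) = -38*19/3 = -722/3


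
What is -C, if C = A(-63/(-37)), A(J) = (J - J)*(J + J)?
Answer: 0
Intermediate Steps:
A(J) = 0 (A(J) = 0*(2*J) = 0)
C = 0
-C = -1*0 = 0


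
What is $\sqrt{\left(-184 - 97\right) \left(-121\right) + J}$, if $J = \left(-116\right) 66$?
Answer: $\sqrt{26345} \approx 162.31$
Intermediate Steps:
$J = -7656$
$\sqrt{\left(-184 - 97\right) \left(-121\right) + J} = \sqrt{\left(-184 - 97\right) \left(-121\right) - 7656} = \sqrt{\left(-281\right) \left(-121\right) - 7656} = \sqrt{34001 - 7656} = \sqrt{26345}$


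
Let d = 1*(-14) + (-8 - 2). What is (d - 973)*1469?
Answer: -1464593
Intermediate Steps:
d = -24 (d = -14 - 10 = -24)
(d - 973)*1469 = (-24 - 973)*1469 = -997*1469 = -1464593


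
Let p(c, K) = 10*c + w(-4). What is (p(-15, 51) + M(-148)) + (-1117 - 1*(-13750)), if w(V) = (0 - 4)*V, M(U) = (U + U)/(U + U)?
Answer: 12500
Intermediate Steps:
M(U) = 1 (M(U) = (2*U)/((2*U)) = (2*U)*(1/(2*U)) = 1)
w(V) = -4*V
p(c, K) = 16 + 10*c (p(c, K) = 10*c - 4*(-4) = 10*c + 16 = 16 + 10*c)
(p(-15, 51) + M(-148)) + (-1117 - 1*(-13750)) = ((16 + 10*(-15)) + 1) + (-1117 - 1*(-13750)) = ((16 - 150) + 1) + (-1117 + 13750) = (-134 + 1) + 12633 = -133 + 12633 = 12500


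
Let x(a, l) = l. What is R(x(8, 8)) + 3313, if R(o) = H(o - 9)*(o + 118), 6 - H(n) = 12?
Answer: 2557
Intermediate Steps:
H(n) = -6 (H(n) = 6 - 1*12 = 6 - 12 = -6)
R(o) = -708 - 6*o (R(o) = -6*(o + 118) = -6*(118 + o) = -708 - 6*o)
R(x(8, 8)) + 3313 = (-708 - 6*8) + 3313 = (-708 - 48) + 3313 = -756 + 3313 = 2557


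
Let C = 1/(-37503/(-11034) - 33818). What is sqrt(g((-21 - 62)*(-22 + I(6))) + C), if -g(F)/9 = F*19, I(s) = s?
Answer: I*sqrt(390286621081284641714)/41456701 ≈ 476.54*I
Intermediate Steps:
C = -1226/41456701 (C = 1/(-37503*(-1/11034) - 33818) = 1/(4167/1226 - 33818) = 1/(-41456701/1226) = -1226/41456701 ≈ -2.9573e-5)
g(F) = -171*F (g(F) = -9*F*19 = -171*F)
sqrt(g((-21 - 62)*(-22 + I(6))) + C) = sqrt(-171*(-21 - 62)*(-22 + 6) - 1226/41456701) = sqrt(-(-14193)*(-16) - 1226/41456701) = sqrt(-171*1328 - 1226/41456701) = sqrt(-227088 - 1226/41456701) = sqrt(-9414319317914/41456701) = I*sqrt(390286621081284641714)/41456701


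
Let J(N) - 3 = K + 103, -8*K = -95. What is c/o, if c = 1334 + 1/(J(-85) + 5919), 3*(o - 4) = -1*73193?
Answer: -193276614/3534276395 ≈ -0.054686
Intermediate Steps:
K = 95/8 (K = -⅛*(-95) = 95/8 ≈ 11.875)
J(N) = 943/8 (J(N) = 3 + (95/8 + 103) = 3 + 919/8 = 943/8)
o = -73181/3 (o = 4 + (-1*73193)/3 = 4 + (⅓)*(-73193) = 4 - 73193/3 = -73181/3 ≈ -24394.)
c = 64425538/48295 (c = 1334 + 1/(943/8 + 5919) = 1334 + 1/(48295/8) = 1334 + 8/48295 = 64425538/48295 ≈ 1334.0)
c/o = 64425538/(48295*(-73181/3)) = (64425538/48295)*(-3/73181) = -193276614/3534276395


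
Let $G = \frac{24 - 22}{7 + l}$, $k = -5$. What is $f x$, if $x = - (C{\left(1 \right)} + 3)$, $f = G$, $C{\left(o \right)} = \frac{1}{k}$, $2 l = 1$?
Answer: $- \frac{56}{75} \approx -0.74667$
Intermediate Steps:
$l = \frac{1}{2}$ ($l = \frac{1}{2} \cdot 1 = \frac{1}{2} \approx 0.5$)
$C{\left(o \right)} = - \frac{1}{5}$ ($C{\left(o \right)} = \frac{1}{-5} = - \frac{1}{5}$)
$G = \frac{4}{15}$ ($G = \frac{24 - 22}{7 + \frac{1}{2}} = \frac{2}{\frac{15}{2}} = 2 \cdot \frac{2}{15} = \frac{4}{15} \approx 0.26667$)
$f = \frac{4}{15} \approx 0.26667$
$x = - \frac{14}{5}$ ($x = - (- \frac{1}{5} + 3) = \left(-1\right) \frac{14}{5} = - \frac{14}{5} \approx -2.8$)
$f x = \frac{4}{15} \left(- \frac{14}{5}\right) = - \frac{56}{75}$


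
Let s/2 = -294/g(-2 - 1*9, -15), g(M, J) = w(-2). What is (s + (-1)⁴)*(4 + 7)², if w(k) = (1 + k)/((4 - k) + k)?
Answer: 284713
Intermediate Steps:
w(k) = ¼ + k/4 (w(k) = (1 + k)/4 = (1 + k)*(¼) = ¼ + k/4)
g(M, J) = -¼ (g(M, J) = ¼ + (¼)*(-2) = ¼ - ½ = -¼)
s = 2352 (s = 2*(-294/(-¼)) = 2*(-294*(-4)) = 2*1176 = 2352)
(s + (-1)⁴)*(4 + 7)² = (2352 + (-1)⁴)*(4 + 7)² = (2352 + 1)*11² = 2353*121 = 284713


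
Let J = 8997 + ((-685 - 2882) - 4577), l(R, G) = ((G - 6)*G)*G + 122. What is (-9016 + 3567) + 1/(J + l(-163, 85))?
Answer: -3115465749/571750 ≈ -5449.0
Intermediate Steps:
l(R, G) = 122 + G**2*(-6 + G) (l(R, G) = ((-6 + G)*G)*G + 122 = (G*(-6 + G))*G + 122 = G**2*(-6 + G) + 122 = 122 + G**2*(-6 + G))
J = 853 (J = 8997 + (-3567 - 4577) = 8997 - 8144 = 853)
(-9016 + 3567) + 1/(J + l(-163, 85)) = (-9016 + 3567) + 1/(853 + (122 + 85**3 - 6*85**2)) = -5449 + 1/(853 + (122 + 614125 - 6*7225)) = -5449 + 1/(853 + (122 + 614125 - 43350)) = -5449 + 1/(853 + 570897) = -5449 + 1/571750 = -3115465749/571750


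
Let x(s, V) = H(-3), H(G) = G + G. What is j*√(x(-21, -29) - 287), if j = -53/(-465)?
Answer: 53*I*√293/465 ≈ 1.951*I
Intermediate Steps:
H(G) = 2*G
x(s, V) = -6 (x(s, V) = 2*(-3) = -6)
j = 53/465 (j = -53*(-1/465) = 53/465 ≈ 0.11398)
j*√(x(-21, -29) - 287) = 53*√(-6 - 287)/465 = 53*√(-293)/465 = 53*(I*√293)/465 = 53*I*√293/465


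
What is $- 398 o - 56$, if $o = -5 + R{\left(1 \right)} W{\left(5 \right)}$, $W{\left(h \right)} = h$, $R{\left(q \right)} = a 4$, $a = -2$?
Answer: $17854$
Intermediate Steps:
$R{\left(q \right)} = -8$ ($R{\left(q \right)} = \left(-2\right) 4 = -8$)
$o = -45$ ($o = -5 - 40 = -45$)
$- 398 o - 56 = \left(-398\right) \left(-45\right) - 56 = 17910 - 56 = 17854$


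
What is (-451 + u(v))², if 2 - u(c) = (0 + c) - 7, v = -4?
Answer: 191844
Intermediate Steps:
u(c) = 9 - c (u(c) = 2 - ((0 + c) - 7) = 2 - (c - 7) = 2 - (-7 + c) = 2 + (7 - c) = 9 - c)
(-451 + u(v))² = (-451 + (9 - 1*(-4)))² = (-451 + (9 + 4))² = (-451 + 13)² = (-438)² = 191844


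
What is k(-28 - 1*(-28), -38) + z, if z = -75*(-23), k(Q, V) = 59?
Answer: 1784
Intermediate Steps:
z = 1725
k(-28 - 1*(-28), -38) + z = 59 + 1725 = 1784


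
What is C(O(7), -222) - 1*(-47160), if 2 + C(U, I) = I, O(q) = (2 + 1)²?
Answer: 46936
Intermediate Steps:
O(q) = 9 (O(q) = 3² = 9)
C(U, I) = -2 + I
C(O(7), -222) - 1*(-47160) = (-2 - 222) - 1*(-47160) = -224 + 47160 = 46936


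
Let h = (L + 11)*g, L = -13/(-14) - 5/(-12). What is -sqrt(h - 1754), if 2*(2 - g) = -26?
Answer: -I*sqrt(307489)/14 ≈ -39.608*I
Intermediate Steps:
L = 113/84 (L = -13*(-1/14) - 5*(-1/12) = 13/14 + 5/12 = 113/84 ≈ 1.3452)
g = 15 (g = 2 - 1/2*(-26) = 2 + 13 = 15)
h = 5185/28 (h = (113/84 + 11)*15 = (1037/84)*15 = 5185/28 ≈ 185.18)
-sqrt(h - 1754) = -sqrt(5185/28 - 1754) = -sqrt(-43927/28) = -I*sqrt(307489)/14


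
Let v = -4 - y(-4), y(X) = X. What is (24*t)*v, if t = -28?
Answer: 0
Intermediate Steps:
v = 0 (v = -4 - 1*(-4) = -4 + 4 = 0)
(24*t)*v = (24*(-28))*0 = -672*0 = 0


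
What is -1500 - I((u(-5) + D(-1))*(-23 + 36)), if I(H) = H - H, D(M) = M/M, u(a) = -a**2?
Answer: -1500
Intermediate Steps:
D(M) = 1
I(H) = 0
-1500 - I((u(-5) + D(-1))*(-23 + 36)) = -1500 - 1*0 = -1500 + 0 = -1500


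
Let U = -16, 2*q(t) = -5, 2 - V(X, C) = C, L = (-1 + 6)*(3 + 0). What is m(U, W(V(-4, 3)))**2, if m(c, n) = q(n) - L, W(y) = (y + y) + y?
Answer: 1225/4 ≈ 306.25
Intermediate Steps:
L = 15 (L = 5*3 = 15)
V(X, C) = 2 - C
W(y) = 3*y (W(y) = 2*y + y = 3*y)
q(t) = -5/2 (q(t) = (1/2)*(-5) = -5/2)
m(c, n) = -35/2 (m(c, n) = -5/2 - 1*15 = -5/2 - 15 = -35/2)
m(U, W(V(-4, 3)))**2 = (-35/2)**2 = 1225/4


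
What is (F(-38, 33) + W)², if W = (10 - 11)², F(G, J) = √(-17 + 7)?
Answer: (1 + I*√10)² ≈ -9.0 + 6.3246*I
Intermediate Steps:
F(G, J) = I*√10 (F(G, J) = √(-10) = I*√10)
W = 1 (W = (-1)² = 1)
(F(-38, 33) + W)² = (I*√10 + 1)² = (1 + I*√10)²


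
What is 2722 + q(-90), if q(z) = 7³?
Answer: 3065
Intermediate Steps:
q(z) = 343
2722 + q(-90) = 2722 + 343 = 3065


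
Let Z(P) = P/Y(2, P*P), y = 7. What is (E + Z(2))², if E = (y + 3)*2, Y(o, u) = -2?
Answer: 361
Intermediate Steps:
Z(P) = -P/2 (Z(P) = P/(-2) = P*(-½) = -P/2)
E = 20 (E = (7 + 3)*2 = 10*2 = 20)
(E + Z(2))² = (20 - ½*2)² = (20 - 1)² = 19² = 361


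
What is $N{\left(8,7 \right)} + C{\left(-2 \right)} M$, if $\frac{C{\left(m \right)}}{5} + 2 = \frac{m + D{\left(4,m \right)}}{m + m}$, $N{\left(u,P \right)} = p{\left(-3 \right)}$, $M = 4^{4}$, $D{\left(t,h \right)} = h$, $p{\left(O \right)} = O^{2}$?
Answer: $-1271$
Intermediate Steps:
$M = 256$
$N{\left(u,P \right)} = 9$ ($N{\left(u,P \right)} = \left(-3\right)^{2} = 9$)
$C{\left(m \right)} = -5$ ($C{\left(m \right)} = -10 + 5 \frac{m + m}{m + m} = -10 + 5 \frac{2 m}{2 m} = -10 + 5 \cdot 2 m \frac{1}{2 m} = -10 + 5 \cdot 1 = -10 + 5 = -5$)
$N{\left(8,7 \right)} + C{\left(-2 \right)} M = 9 - 1280 = -1271$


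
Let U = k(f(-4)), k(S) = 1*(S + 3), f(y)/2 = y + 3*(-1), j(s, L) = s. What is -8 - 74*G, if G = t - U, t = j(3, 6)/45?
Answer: -12404/15 ≈ -826.93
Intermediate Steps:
f(y) = -6 + 2*y (f(y) = 2*(y + 3*(-1)) = 2*(y - 3) = 2*(-3 + y) = -6 + 2*y)
k(S) = 3 + S (k(S) = 1*(3 + S) = 3 + S)
U = -11 (U = 3 + (-6 + 2*(-4)) = 3 + (-6 - 8) = 3 - 14 = -11)
t = 1/15 (t = 3/45 = 3*(1/45) = 1/15 ≈ 0.066667)
G = 166/15 (G = 1/15 - 1*(-11) = 1/15 + 11 = 166/15 ≈ 11.067)
-8 - 74*G = -8 - 74*166/15 = -8 - 12284/15 = -12404/15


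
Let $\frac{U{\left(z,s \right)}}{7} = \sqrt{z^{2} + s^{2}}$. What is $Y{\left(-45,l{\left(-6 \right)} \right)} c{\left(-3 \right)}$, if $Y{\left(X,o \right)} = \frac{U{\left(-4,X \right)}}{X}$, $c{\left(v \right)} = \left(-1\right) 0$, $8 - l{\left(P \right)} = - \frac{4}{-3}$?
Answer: $0$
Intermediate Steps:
$l{\left(P \right)} = \frac{20}{3}$ ($l{\left(P \right)} = 8 - - \frac{4}{-3} = 8 - \left(-4\right) \left(- \frac{1}{3}\right) = 8 - \frac{4}{3} = \frac{20}{3}$)
$U{\left(z,s \right)} = 7 \sqrt{s^{2} + z^{2}}$ ($U{\left(z,s \right)} = 7 \sqrt{z^{2} + s^{2}} = 7 \sqrt{s^{2} + z^{2}}$)
$c{\left(v \right)} = 0$
$Y{\left(X,o \right)} = \frac{7 \sqrt{16 + X^{2}}}{X}$ ($Y{\left(X,o \right)} = \frac{7 \sqrt{X^{2} + \left(-4\right)^{2}}}{X} = \frac{7 \sqrt{X^{2} + 16}}{X} = \frac{7 \sqrt{16 + X^{2}}}{X}$)
$Y{\left(-45,l{\left(-6 \right)} \right)} c{\left(-3 \right)} = \frac{7 \sqrt{16 + \left(-45\right)^{2}}}{-45} \cdot 0 = 7 \left(- \frac{1}{45}\right) \sqrt{16 + 2025} \cdot 0 = 7 \left(- \frac{1}{45}\right) \sqrt{2041} \cdot 0 = - \frac{7 \sqrt{2041}}{45} \cdot 0 = 0$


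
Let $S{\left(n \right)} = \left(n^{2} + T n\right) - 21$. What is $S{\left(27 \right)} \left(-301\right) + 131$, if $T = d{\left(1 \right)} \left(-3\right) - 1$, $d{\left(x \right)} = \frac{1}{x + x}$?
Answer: $- \frac{385319}{2} \approx -1.9266 \cdot 10^{5}$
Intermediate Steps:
$d{\left(x \right)} = \frac{1}{2 x}$
$T = - \frac{5}{2}$ ($T = \frac{1}{2 \cdot 1} \left(-3\right) - 1 = \frac{1}{2} \cdot 1 \left(-3\right) - 1 = \frac{1}{2} \left(-3\right) - 1 = - \frac{3}{2} - 1 = - \frac{5}{2} \approx -2.5$)
$S{\left(n \right)} = -21 + n^{2} - \frac{5 n}{2}$ ($S{\left(n \right)} = \left(n^{2} - \frac{5 n}{2}\right) - 21 = -21 + n^{2} - \frac{5 n}{2}$)
$S{\left(27 \right)} \left(-301\right) + 131 = \left(-21 + 27^{2} - \frac{135}{2}\right) \left(-301\right) + 131 = \left(-21 + 729 - \frac{135}{2}\right) \left(-301\right) + 131 = \frac{1281}{2} \left(-301\right) + 131 = - \frac{385581}{2} + 131 = - \frac{385319}{2}$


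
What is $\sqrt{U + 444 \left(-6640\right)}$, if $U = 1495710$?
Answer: $5 i \sqrt{58098} \approx 1205.2 i$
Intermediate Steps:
$\sqrt{U + 444 \left(-6640\right)} = \sqrt{1495710 + 444 \left(-6640\right)} = \sqrt{1495710 - 2948160} = \sqrt{-1452450} = 5 i \sqrt{58098}$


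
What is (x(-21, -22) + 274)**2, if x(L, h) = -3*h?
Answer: 115600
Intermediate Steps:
(x(-21, -22) + 274)**2 = (-3*(-22) + 274)**2 = (66 + 274)**2 = 340**2 = 115600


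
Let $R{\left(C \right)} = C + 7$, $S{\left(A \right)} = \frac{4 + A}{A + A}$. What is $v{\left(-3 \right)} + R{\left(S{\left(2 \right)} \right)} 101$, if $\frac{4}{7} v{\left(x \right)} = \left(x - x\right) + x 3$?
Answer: $\frac{3371}{4} \approx 842.75$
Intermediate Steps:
$S{\left(A \right)} = \frac{4 + A}{2 A}$
$R{\left(C \right)} = 7 + C$
$v{\left(x \right)} = \frac{21 x}{4}$ ($v{\left(x \right)} = \frac{7 \left(\left(x - x\right) + x 3\right)}{4} = \frac{7 \left(0 + 3 x\right)}{4} = \frac{7 \cdot 3 x}{4} = \frac{21 x}{4}$)
$v{\left(-3 \right)} + R{\left(S{\left(2 \right)} \right)} 101 = \frac{21}{4} \left(-3\right) + \left(7 + \frac{4 + 2}{2 \cdot 2}\right) 101 = - \frac{63}{4} + \left(7 + \frac{1}{2} \cdot \frac{1}{2} \cdot 6\right) 101 = - \frac{63}{4} + \left(7 + \frac{3}{2}\right) 101 = - \frac{63}{4} + \frac{17}{2} \cdot 101 = - \frac{63}{4} + \frac{1717}{2} = \frac{3371}{4}$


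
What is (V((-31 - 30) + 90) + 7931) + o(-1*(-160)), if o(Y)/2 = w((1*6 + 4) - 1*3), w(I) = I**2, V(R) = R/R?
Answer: 8030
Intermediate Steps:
V(R) = 1
o(Y) = 98 (o(Y) = 2*((1*6 + 4) - 1*3)**2 = 2*((6 + 4) - 3)**2 = 2*(10 - 3)**2 = 2*7**2 = 2*49 = 98)
(V((-31 - 30) + 90) + 7931) + o(-1*(-160)) = (1 + 7931) + 98 = 7932 + 98 = 8030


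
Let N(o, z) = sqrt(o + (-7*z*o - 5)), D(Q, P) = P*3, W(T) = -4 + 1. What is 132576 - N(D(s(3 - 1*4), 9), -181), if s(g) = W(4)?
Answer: 132576 - sqrt(34231) ≈ 1.3239e+5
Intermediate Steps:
W(T) = -3
s(g) = -3
D(Q, P) = 3*P
N(o, z) = sqrt(-5 + o - 7*o*z) (N(o, z) = sqrt(o + (-7*o*z - 5)) = sqrt(o + (-5 - 7*o*z)) = sqrt(-5 + o - 7*o*z))
132576 - N(D(s(3 - 1*4), 9), -181) = 132576 - sqrt(-5 + 3*9 - 7*3*9*(-181)) = 132576 - sqrt(-5 + 27 - 7*27*(-181)) = 132576 - sqrt(-5 + 27 + 34209) = 132576 - sqrt(34231)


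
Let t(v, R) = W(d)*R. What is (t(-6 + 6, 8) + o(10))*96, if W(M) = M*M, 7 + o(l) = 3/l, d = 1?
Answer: 624/5 ≈ 124.80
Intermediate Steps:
o(l) = -7 + 3/l
W(M) = M**2
t(v, R) = R (t(v, R) = 1**2*R = 1*R = R)
(t(-6 + 6, 8) + o(10))*96 = (8 + (-7 + 3/10))*96 = (8 - 67/10)*96 = (13/10)*96 = 624/5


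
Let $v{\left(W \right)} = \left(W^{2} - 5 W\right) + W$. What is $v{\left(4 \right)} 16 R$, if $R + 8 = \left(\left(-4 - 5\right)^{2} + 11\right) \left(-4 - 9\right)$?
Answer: $0$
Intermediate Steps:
$v{\left(W \right)} = W^{2} - 4 W$
$R = -1204$ ($R = -8 + \left(\left(-4 - 5\right)^{2} + 11\right) \left(-4 - 9\right) = -8 + \left(\left(-9\right)^{2} + 11\right) \left(-13\right) = -8 + \left(81 + 11\right) \left(-13\right) = -8 + 92 \left(-13\right) = -8 - 1196 = -1204$)
$v{\left(4 \right)} 16 R = 4 \left(-4 + 4\right) 16 \left(-1204\right) = 4 \cdot 0 \cdot 16 \left(-1204\right) = 0 \cdot 16 \left(-1204\right) = 0 \left(-1204\right) = 0$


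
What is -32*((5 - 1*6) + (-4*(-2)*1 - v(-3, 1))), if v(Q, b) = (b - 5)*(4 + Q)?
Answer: -352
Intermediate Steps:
v(Q, b) = (-5 + b)*(4 + Q)
-32*((5 - 1*6) + (-4*(-2)*1 - v(-3, 1))) = -32*((5 - 1*6) + (-4*(-2)*1 - (-20 - 5*(-3) + 4*1 - 3*1))) = -32*((5 - 6) + (8*1 - (-20 + 15 + 4 - 3))) = -32*(-1 + (8 - 1*(-4))) = -32*(-1 + (8 + 4)) = -32*(-1 + 12) = -32*11 = -352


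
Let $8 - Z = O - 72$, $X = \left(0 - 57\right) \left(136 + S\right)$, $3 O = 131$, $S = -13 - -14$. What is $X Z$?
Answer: $-283727$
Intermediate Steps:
$S = 1$ ($S = -13 + 14 = 1$)
$O = \frac{131}{3}$ ($O = \frac{1}{3} \cdot 131 = \frac{131}{3} \approx 43.667$)
$X = -7809$ ($X = \left(0 - 57\right) \left(136 + 1\right) = \left(-57\right) 137 = -7809$)
$Z = \frac{109}{3}$ ($Z = 8 - \left(\frac{131}{3} - 72\right) = 8 - - \frac{85}{3} = 8 + \frac{85}{3} = \frac{109}{3} \approx 36.333$)
$X Z = \left(-7809\right) \frac{109}{3} = -283727$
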